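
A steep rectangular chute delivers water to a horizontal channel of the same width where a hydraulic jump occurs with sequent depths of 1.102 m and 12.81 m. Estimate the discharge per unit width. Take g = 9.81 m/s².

For a rectangular channel the momentum equation gives q² = ½·g·y₁·y₂·(y₁ + y₂) = ½×9.81×1.102×12.81×13.91 = 963.3.
q = √963.3 = 31.04 m²/s.

q = 31.04 m²/s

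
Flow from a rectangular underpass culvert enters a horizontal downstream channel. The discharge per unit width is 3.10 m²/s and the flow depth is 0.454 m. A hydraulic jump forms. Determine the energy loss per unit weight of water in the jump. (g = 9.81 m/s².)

V₁ = q/y₁ = 3.10/0.454 = 6.83 m/s. Fr₁ = V₁/√(g·y₁) = 6.83/√(9.81×0.454) = 3.24.
Conjugate-depth relation: y₂/y₁ = ½[√(1 + 8Fr₁²) − 1] = ½[√84.75 − 1] = 4.10.
y₂ = 4.10 × 0.454 = 1.86 m.
V₂ = q/y₂ = 3.10/1.86 = 1.66 m/s. E₁ = y₁ + V₁²/2g = 2.83 m; E₂ = y₂ + V₂²/2g = 2.00 m. ΔE = E₁ − E₂ = 0.826 m.

ΔE = 0.826 m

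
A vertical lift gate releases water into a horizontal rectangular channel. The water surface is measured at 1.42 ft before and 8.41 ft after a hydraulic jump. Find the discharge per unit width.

q = 43.5 ft²/s

For a rectangular channel the momentum equation gives q² = ½·g·y₁·y₂·(y₁ + y₂) = ½×32.2×1.42×8.41×9.83 = 1890.
q = √1890 = 43.5 ft²/s.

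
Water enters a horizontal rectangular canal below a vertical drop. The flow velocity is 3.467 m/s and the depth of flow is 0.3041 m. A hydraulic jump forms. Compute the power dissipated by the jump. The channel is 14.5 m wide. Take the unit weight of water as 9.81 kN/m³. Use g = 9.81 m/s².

Fr₁ = V₁/√(g·y₁) = 3.467/√(9.81×0.3041) = 2.007.
From the momentum equation for a rectangular channel, y₂/y₁ = ½[√(1 + 8Fr₁²) − 1] = ½[√33.234 − 1] = 2.382.
y₂ = 2.382 × 0.3041 = 0.7245 m.
Head loss: ΔE = (y₂ − y₁)³/(4y₁y₂) = (0.7245 − 0.3041)³/(4×0.3041×0.7245) = 0.07430/0.8813 = 0.08431 m.
q = V₁·y₁ = 3.467 × 0.3041 = 1.054 m²/s. Q = q·b = 1.054 × 14.5 = 15.29 m³/s. P = γ·Q·ΔE = 9.81 × 15.29 × 0.08431 = 12.64 kW.

P = 12.64 kW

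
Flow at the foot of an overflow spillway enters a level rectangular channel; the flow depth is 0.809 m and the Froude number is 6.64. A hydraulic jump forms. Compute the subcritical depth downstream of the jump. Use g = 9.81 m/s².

y₂ = 7.20 m

Fr₁ = 6.64 (given).
Bélanger equation: y₂/y₁ = ½[√(1 + 8Fr₁²) − 1] = ½[√353.7 − 1] = 8.90.
y₂ = 8.90 × 0.809 = 7.20 m.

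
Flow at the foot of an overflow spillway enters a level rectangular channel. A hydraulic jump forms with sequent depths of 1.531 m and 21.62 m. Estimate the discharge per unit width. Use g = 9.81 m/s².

q = 61.31 m²/s

For a rectangular channel the momentum equation gives q² = ½·g·y₁·y₂·(y₁ + y₂) = ½×9.81×1.531×21.62×23.15 = 3759.
q = √3759 = 61.31 m²/s.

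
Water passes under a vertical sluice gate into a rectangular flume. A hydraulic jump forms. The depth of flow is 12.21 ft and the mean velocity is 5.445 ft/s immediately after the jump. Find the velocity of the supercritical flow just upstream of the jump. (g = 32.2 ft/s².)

Fr₂ = V₂/√(g·y₂) = 5.445/√(32.2×12.21) = 0.2746.
From the momentum equation (using Fr₂), y₁/y₂ = ½[√(1 + 8Fr₂²) − 1] = ½[√1.6033 − 1] = 0.1331.
y₁ = 0.1331 × 12.21 = 1.625 ft.
V₁ = q/y₁ = 66.48/1.625 = 40.91 ft/s.

V₁ = 40.91 ft/s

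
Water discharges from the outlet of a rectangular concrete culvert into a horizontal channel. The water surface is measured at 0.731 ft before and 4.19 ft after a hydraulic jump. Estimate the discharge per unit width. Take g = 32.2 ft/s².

q = 15.6 ft²/s

For a rectangular channel the momentum equation gives q² = ½·g·y₁·y₂·(y₁ + y₂) = ½×32.2×0.731×4.19×4.92 = 243.
q = √243 = 15.6 ft²/s.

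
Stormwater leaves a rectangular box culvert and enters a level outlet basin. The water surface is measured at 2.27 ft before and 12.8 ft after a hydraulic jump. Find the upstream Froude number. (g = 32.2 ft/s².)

For a rectangular channel the momentum equation gives q² = ½·g·y₁·y₂·(y₁ + y₂) = ½×32.2×2.27×12.8×15.1 = 7050.
q = √7050 = 84.0 ft²/s.
V₁ = q/y₁ = 37.0 ft/s; Fr₁ = V₁/√(g·y₁) = 4.33.

Fr₁ = 4.33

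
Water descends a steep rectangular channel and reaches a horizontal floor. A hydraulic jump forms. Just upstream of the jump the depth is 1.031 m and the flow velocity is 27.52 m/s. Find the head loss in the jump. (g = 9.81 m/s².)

ΔE = 27.24 m

Fr₁ = V₁/√(g·y₁) = 27.52/√(9.81×1.031) = 8.653.
Conjugate-depth relation: y₂/y₁ = ½[√(1 + 8Fr₁²) − 1] = ½[√600.04 − 1] = 11.75.
y₂ = 11.75 × 1.031 = 12.11 m.
q = V₁·y₁ = 27.52 × 1.031 = 28.37 m²/s. V₂ = q/y₂ = 28.37/12.11 = 2.343 m/s. E₁ = y₁ + V₁²/2g = 39.63 m; E₂ = y₂ + V₂²/2g = 12.39 m. ΔE = E₁ − E₂ = 27.24 m.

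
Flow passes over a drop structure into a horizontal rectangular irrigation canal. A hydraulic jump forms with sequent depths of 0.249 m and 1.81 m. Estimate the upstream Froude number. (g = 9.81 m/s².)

For a rectangular channel the momentum equation gives q² = ½·g·y₁·y₂·(y₁ + y₂) = ½×9.81×0.249×1.81×2.06 = 4.55.
q = √4.55 = 2.13 m²/s.
V₁ = q/y₁ = 8.57 m/s; Fr₁ = V₁/√(g·y₁) = 5.48.

Fr₁ = 5.48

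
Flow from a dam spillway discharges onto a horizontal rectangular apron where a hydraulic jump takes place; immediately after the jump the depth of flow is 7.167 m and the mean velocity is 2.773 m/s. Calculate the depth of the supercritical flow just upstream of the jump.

y₁ = 1.323 m

Fr₂ = V₂/√(g·y₂) = 2.773/√(9.81×7.167) = 0.3307.
The Bélanger relation is symmetric: y₁/y₂ = ½[√(1 + 8Fr₂²) − 1] = ½[√1.8750 − 1] = 0.1846.
y₁ = 0.1846 × 7.167 = 1.323 m.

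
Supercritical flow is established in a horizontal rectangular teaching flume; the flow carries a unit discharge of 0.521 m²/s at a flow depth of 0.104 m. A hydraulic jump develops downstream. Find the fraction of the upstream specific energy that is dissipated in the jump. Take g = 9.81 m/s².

ΔE/E₁ = 0.487 (48.7%)

V₁ = q/y₁ = 0.521/0.104 = 5.01 m/s. Fr₁ = V₁/√(g·y₁) = 5.01/√(9.81×0.104) = 4.96.
From the momentum equation for a rectangular channel, y₂/y₁ = ½[√(1 + 8Fr₁²) − 1] = ½[√197.8 − 1] = 6.53.
y₂ = 6.53 × 0.104 = 0.679 m.
E₁ = y₁ + V₁²/2g = 1.38 m. ΔE = (y₂ − y₁)³/(4y₁y₂) = 0.674 m. ΔE/E₁ = 0.674/1.38 = 0.487.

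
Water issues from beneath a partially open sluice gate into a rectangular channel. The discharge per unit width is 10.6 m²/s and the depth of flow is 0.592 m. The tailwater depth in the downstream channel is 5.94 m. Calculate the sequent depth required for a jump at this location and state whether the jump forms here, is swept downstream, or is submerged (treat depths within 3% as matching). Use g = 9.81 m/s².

V₁ = q/y₁ = 10.6/0.592 = 17.9 m/s. Fr₁ = V₁/√(g·y₁) = 17.9/√(9.81×0.592) = 7.43.
Sequent-depth ratio: y₂/y₁ = ½[√(1 + 8Fr₁²) − 1] = ½[√442.6 − 1] = 10.0.
y₂ = 10.0 × 0.592 = 5.93 m.
Tailwater y_tw = 5.94 m: y_tw ≈ y₂, so the jump forms here.

y₂ = 5.93 m; the jump forms here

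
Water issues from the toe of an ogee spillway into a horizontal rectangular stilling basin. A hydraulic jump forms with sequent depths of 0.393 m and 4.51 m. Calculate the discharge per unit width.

For a rectangular channel the momentum equation gives q² = ½·g·y₁·y₂·(y₁ + y₂) = ½×9.81×0.393×4.51×4.90 = 42.6.
q = √42.6 = 6.53 m²/s.

q = 6.53 m²/s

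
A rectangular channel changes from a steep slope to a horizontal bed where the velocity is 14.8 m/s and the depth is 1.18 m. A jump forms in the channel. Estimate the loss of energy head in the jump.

ΔE = 5.30 m

Fr₁ = V₁/√(g·y₁) = 14.8/√(9.81×1.18) = 4.35.
By Bélanger, y₂/y₁ = ½[√(1 + 8Fr₁²) − 1] = ½[√152.4 − 1] = 5.67.
y₂ = 5.67 × 1.18 = 6.69 m.
Head loss: ΔE = (y₂ − y₁)³/(4y₁y₂) = (6.69 − 1.18)³/(4×1.18×6.69) = 168/31.6 = 5.30 m.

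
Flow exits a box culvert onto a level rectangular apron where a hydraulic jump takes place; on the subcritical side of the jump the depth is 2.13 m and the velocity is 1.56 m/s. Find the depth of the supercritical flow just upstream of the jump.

Fr₂ = V₂/√(g·y₂) = 1.56/√(9.81×2.13) = 0.341.
Since the conjugate-depth ratio holds either way, y₁/y₂ = ½[√(1 + 8Fr₂²) − 1] = ½[√1.932 − 1] = 0.195.
y₁ = 0.195 × 2.13 = 0.415 m.

y₁ = 0.415 m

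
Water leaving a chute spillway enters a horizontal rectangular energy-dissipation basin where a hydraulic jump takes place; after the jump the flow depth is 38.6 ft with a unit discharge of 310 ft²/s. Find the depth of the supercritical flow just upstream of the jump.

y₁ = 3.66 ft

V₂ = q/y₂ = 310/38.6 = 8.03 ft/s; Fr₂ = V₂/√(g·y₂) = 0.228.
Applying the sequent-depth relation in reverse, y₁/y₂ = ½[√(1 + 8Fr₂²) − 1] = ½[√1.415 − 1] = 0.0948.
y₁ = 0.0948 × 38.6 = 3.66 ft.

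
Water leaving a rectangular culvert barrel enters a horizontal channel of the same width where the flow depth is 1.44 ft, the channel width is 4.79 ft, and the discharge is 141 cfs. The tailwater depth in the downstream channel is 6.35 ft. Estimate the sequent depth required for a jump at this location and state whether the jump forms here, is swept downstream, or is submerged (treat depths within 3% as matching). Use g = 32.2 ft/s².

q = Q/b = 141/4.79 = 29.4 ft²/s; V₁ = q/y₁ = 20.4 ft/s. Fr₁ = V₁/√(g·y₁) = 3.00.
Sequent-depth ratio: y₂/y₁ = ½[√(1 + 8Fr₁²) − 1] = ½[√73.10 − 1] = 3.77.
y₂ = 3.77 × 1.44 = 5.44 ft.
Tailwater y_tw = 6.35 ft: y_tw > y₂, so the jump is submerged.

y₂ = 5.44 ft; the jump is submerged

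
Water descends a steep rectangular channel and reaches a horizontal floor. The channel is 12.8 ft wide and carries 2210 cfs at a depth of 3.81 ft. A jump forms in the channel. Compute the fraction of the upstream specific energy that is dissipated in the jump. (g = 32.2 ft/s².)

ΔE/E₁ = 0.402 (40.2%)

q = Q/b = 2210/12.8 = 173 ft²/s; V₁ = q/y₁ = 45.3 ft/s. Fr₁ = V₁/√(g·y₁) = 4.09.
Conjugate-depth relation: y₂/y₁ = ½[√(1 + 8Fr₁²) − 1] = ½[√134.9 − 1] = 5.31.
y₂ = 5.31 × 3.81 = 20.2 ft.
E₁ = y₁ + V₁²/2g = 35.7 ft. ΔE = (y₂ − y₁)³/(4y₁y₂) = 14.3 ft. ΔE/E₁ = 14.3/35.7 = 0.402.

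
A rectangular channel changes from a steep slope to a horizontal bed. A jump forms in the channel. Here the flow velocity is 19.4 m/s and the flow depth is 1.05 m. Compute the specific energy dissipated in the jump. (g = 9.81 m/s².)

ΔE = 11.5 m

Fr₁ = V₁/√(g·y₁) = 19.4/√(9.81×1.05) = 6.04.
Bélanger equation: y₂/y₁ = ½[√(1 + 8Fr₁²) − 1] = ½[√293.3 − 1] = 8.06.
y₂ = 8.06 × 1.05 = 8.47 m.
Head loss: ΔE = (y₂ − y₁)³/(4y₁y₂) = (8.47 − 1.05)³/(4×1.05×8.47) = 408/35.6 = 11.5 m.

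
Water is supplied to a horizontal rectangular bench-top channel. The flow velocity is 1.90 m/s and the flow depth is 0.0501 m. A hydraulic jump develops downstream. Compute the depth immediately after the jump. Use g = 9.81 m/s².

Fr₁ = V₁/√(g·y₁) = 1.90/√(9.81×0.0501) = 2.71.
Bélanger equation: y₂/y₁ = ½[√(1 + 8Fr₁²) − 1] = ½[√59.76 − 1] = 3.37.
y₂ = 3.37 × 0.0501 = 0.169 m.

y₂ = 0.169 m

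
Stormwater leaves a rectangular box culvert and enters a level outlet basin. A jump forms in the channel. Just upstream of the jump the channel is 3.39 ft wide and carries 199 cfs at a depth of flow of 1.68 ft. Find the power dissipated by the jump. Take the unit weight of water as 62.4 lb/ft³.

P = 218 hp

q = Q/b = 199/3.39 = 58.7 ft²/s; V₁ = q/y₁ = 34.9 ft/s. Fr₁ = V₁/√(g·y₁) = 4.75.
Bélanger equation: y₂/y₁ = ½[√(1 + 8Fr₁²) − 1] = ½[√181.6 − 1] = 6.24.
y₂ = 6.24 × 1.68 = 10.5 ft.
Head loss: ΔE = (y₂ − y₁)³/(4y₁y₂) = (10.5 − 1.68)³/(4×1.68×10.5) = 681/70.4 = 9.67 ft.
P = γ·Q·ΔE/550 = 62.4 × 199 × 9.67 / 550 = 218 hp.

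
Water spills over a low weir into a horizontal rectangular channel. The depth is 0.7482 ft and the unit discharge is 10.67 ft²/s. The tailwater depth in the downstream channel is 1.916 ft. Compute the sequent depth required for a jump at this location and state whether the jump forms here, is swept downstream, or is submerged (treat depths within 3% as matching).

V₁ = q/y₁ = 10.67/0.7482 = 14.26 ft/s. Fr₁ = V₁/√(g·y₁) = 14.26/√(32.2×0.7482) = 2.905.
Conjugate-depth relation: y₂/y₁ = ½[√(1 + 8Fr₁²) − 1] = ½[√68.532 − 1] = 3.639.
y₂ = 3.639 × 0.7482 = 2.723 ft.
Tailwater y_tw = 1.916 ft: y_tw < y₂, so the jump is swept downstream.

y₂ = 2.723 ft; the jump is swept downstream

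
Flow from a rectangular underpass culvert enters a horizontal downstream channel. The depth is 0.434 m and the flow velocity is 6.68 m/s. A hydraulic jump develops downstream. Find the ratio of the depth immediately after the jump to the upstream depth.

y₂/y₁ = 4.11

Fr₁ = V₁/√(g·y₁) = 6.68/√(9.81×0.434) = 3.24.
Sequent-depth ratio: y₂/y₁ = ½[√(1 + 8Fr₁²) − 1] = ½[√84.85 − 1] = 4.11.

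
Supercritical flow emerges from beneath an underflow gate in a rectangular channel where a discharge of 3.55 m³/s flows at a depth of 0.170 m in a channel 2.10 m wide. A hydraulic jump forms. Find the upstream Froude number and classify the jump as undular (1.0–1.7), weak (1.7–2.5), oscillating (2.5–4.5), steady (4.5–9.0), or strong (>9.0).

q = Q/b = 3.55/2.10 = 1.69 m²/s; V₁ = q/y₁ = 9.94 m/s. Fr₁ = V₁/√(g·y₁) = 7.70.
Fr₁ = 7.70 lies in the steady range.

Fr₁ = 7.70; steady jump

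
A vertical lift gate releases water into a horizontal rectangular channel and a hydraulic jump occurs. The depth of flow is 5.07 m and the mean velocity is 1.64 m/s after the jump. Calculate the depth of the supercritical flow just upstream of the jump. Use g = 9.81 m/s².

Fr₂ = V₂/√(g·y₂) = 1.64/√(9.81×5.07) = 0.233.
From the momentum equation (using Fr₂), y₁/y₂ = ½[√(1 + 8Fr₂²) − 1] = ½[√1.433 − 1] = 0.0985.
y₁ = 0.0985 × 5.07 = 0.499 m.

y₁ = 0.499 m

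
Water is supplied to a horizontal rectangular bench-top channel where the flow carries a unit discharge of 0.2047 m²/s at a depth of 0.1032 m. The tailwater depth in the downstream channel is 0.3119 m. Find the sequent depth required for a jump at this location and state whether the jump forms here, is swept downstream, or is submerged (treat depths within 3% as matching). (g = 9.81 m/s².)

y₂ = 0.2407 m; the jump is submerged

V₁ = q/y₁ = 0.2047/0.1032 = 1.984 m/s. Fr₁ = V₁/√(g·y₁) = 1.984/√(9.81×0.1032) = 1.971.
From the momentum equation for a rectangular channel, y₂/y₁ = ½[√(1 + 8Fr₁²) − 1] = ½[√32.090 − 1] = 2.332.
y₂ = 2.332 × 0.1032 = 0.2407 m.
Tailwater y_tw = 0.3119 m: y_tw > y₂, so the jump is submerged.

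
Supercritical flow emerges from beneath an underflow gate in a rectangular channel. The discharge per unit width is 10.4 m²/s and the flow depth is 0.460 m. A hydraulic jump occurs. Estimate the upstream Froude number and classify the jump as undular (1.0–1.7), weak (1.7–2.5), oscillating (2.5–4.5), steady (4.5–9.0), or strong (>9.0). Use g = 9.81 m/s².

Fr₁ = 10.6; strong jump

V₁ = q/y₁ = 10.4/0.460 = 22.6 m/s. Fr₁ = V₁/√(g·y₁) = 22.6/√(9.81×0.460) = 10.6.
Fr₁ = 10.6 lies in the strong range.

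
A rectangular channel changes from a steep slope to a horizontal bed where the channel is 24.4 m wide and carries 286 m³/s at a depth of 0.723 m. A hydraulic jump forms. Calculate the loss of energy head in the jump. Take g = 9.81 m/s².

ΔE = 8.04 m

q = Q/b = 286/24.4 = 11.7 m²/s; V₁ = q/y₁ = 16.2 m/s. Fr₁ = V₁/√(g·y₁) = 6.09.
Bélanger equation: y₂/y₁ = ½[√(1 + 8Fr₁²) − 1] = ½[√297.5 − 1] = 8.12.
y₂ = 8.12 × 0.723 = 5.87 m.
Head loss: ΔE = (y₂ − y₁)³/(4y₁y₂) = (5.87 − 0.723)³/(4×0.723×5.87) = 137/17.0 = 8.04 m.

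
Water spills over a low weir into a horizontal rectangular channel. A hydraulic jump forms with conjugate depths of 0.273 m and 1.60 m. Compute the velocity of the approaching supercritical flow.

For a rectangular channel the momentum equation gives q² = ½·g·y₁·y₂·(y₁ + y₂) = ½×9.81×0.273×1.60×1.87 = 4.01.
q = √4.01 = 2.00 m²/s.
V₁ = q/y₁ = 2.00/0.273 = 7.34 m/s.

V₁ = 7.34 m/s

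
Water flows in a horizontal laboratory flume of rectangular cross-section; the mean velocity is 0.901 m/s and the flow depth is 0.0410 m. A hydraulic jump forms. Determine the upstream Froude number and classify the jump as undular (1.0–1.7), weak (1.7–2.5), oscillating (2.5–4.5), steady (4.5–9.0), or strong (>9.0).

Fr₁ = V₁/√(g·y₁) = 0.901/√(9.81×0.0410) = 1.42.
Fr₁ = 1.42 lies in the undular range.

Fr₁ = 1.42; undular jump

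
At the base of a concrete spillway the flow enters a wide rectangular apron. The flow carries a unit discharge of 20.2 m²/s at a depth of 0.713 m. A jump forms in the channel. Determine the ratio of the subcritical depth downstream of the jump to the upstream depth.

V₁ = q/y₁ = 20.2/0.713 = 28.3 m/s. Fr₁ = V₁/√(g·y₁) = 28.3/√(9.81×0.713) = 10.7.
From the momentum equation for a rectangular channel, y₂/y₁ = ½[√(1 + 8Fr₁²) − 1] = ½[√919.0 − 1] = 14.7.

y₂/y₁ = 14.7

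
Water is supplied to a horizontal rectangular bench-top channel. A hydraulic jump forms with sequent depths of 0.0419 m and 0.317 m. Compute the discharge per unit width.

q = 0.153 m²/s

For a rectangular channel the momentum equation gives q² = ½·g·y₁·y₂·(y₁ + y₂) = ½×9.81×0.0419×0.317×0.359 = 0.0234.
q = √0.0234 = 0.153 m²/s.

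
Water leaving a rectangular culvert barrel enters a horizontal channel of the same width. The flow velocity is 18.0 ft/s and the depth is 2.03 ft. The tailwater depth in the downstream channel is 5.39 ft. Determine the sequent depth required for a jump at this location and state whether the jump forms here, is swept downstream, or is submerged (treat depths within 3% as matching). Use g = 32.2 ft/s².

Fr₁ = V₁/√(g·y₁) = 18.0/√(32.2×2.03) = 2.23.
By Bélanger, y₂/y₁ = ½[√(1 + 8Fr₁²) − 1] = ½[√40.65 − 1] = 2.69.
y₂ = 2.69 × 2.03 = 5.46 ft.
Tailwater y_tw = 5.39 ft: y_tw ≈ y₂, so the jump forms here.

y₂ = 5.46 ft; the jump forms here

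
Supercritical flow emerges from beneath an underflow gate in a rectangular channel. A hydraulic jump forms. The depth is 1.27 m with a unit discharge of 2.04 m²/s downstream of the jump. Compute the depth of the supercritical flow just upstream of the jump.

y₁ = 0.400 m

V₂ = q/y₂ = 2.04/1.27 = 1.61 m/s; Fr₂ = V₂/√(g·y₂) = 0.455.
The Bélanger relation is symmetric: y₁/y₂ = ½[√(1 + 8Fr₂²) − 1] = ½[√2.657 − 1] = 0.315.
y₁ = 0.315 × 1.27 = 0.400 m.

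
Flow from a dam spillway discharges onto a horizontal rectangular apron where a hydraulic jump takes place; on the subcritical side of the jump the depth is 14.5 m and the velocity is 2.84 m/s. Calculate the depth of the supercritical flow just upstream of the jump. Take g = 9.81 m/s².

Fr₂ = V₂/√(g·y₂) = 2.84/√(9.81×14.5) = 0.238.
Since the conjugate-depth ratio holds either way, y₁/y₂ = ½[√(1 + 8Fr₂²) − 1] = ½[√1.454 − 1] = 0.103.
y₁ = 0.103 × 14.5 = 1.49 m.

y₁ = 1.49 m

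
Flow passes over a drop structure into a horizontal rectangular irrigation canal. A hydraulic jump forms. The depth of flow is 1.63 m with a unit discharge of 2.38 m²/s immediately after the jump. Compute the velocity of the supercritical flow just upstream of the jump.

V₂ = q/y₂ = 2.38/1.63 = 1.46 m/s; Fr₂ = V₂/√(g·y₂) = 0.365.
The Bélanger relation is symmetric: y₁/y₂ = ½[√(1 + 8Fr₂²) − 1] = ½[√2.067 − 1] = 0.219.
y₁ = 0.219 × 1.63 = 0.357 m.
V₁ = q/y₁ = 2.38/0.357 = 6.67 m/s.

V₁ = 6.67 m/s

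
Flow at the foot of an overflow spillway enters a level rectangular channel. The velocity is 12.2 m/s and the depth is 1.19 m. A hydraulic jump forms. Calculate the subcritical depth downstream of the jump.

y₂ = 5.44 m

Fr₁ = V₁/√(g·y₁) = 12.2/√(9.81×1.19) = 3.57.
Sequent-depth ratio: y₂/y₁ = ½[√(1 + 8Fr₁²) − 1] = ½[√103.0 − 1] = 4.57.
y₂ = 4.57 × 1.19 = 5.44 m.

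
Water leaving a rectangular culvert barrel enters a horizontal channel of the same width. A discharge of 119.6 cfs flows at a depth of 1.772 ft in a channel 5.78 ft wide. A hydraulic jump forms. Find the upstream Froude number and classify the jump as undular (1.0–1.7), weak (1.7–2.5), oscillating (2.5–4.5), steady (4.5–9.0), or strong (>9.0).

q = Q/b = 119.6/5.78 = 20.69 ft²/s; V₁ = q/y₁ = 11.68 ft/s. Fr₁ = V₁/√(g·y₁) = 1.546.
Fr₁ = 1.546 lies in the undular range.

Fr₁ = 1.546; undular jump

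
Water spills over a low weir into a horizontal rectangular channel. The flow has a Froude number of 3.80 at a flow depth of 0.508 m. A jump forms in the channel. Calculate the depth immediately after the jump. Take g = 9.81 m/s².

y₂ = 2.49 m

Fr₁ = 3.80 (given).
From the momentum equation for a rectangular channel, y₂/y₁ = ½[√(1 + 8Fr₁²) − 1] = ½[√116.5 − 1] = 4.90.
y₂ = 4.90 × 0.508 = 2.49 m.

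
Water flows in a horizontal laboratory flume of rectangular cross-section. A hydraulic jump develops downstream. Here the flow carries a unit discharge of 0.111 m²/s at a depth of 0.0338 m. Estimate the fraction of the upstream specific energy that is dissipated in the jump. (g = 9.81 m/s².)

ΔE/E₁ = 0.544 (54.4%)

V₁ = q/y₁ = 0.111/0.0338 = 3.28 m/s. Fr₁ = V₁/√(g·y₁) = 3.28/√(9.81×0.0338) = 5.70.
By Bélanger, y₂/y₁ = ½[√(1 + 8Fr₁²) − 1] = ½[√261.2 − 1] = 7.58.
y₂ = 7.58 × 0.0338 = 0.256 m.
E₁ = y₁ + V₁²/2g = 0.583 m. ΔE = (y₂ − y₁)³/(4y₁y₂) = 0.318 m. ΔE/E₁ = 0.318/0.583 = 0.544.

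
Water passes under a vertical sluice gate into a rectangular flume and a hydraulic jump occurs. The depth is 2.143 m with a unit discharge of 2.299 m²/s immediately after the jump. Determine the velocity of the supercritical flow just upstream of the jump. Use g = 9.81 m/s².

V₂ = q/y₂ = 2.299/2.143 = 1.073 m/s; Fr₂ = V₂/√(g·y₂) = 0.2340.
The Bélanger relation is symmetric: y₁/y₂ = ½[√(1 + 8Fr₂²) − 1] = ½[√1.4380 − 1] = 0.09957.
y₁ = 0.09957 × 2.143 = 0.2134 m.
V₁ = q/y₁ = 2.299/0.2134 = 10.77 m/s.

V₁ = 10.77 m/s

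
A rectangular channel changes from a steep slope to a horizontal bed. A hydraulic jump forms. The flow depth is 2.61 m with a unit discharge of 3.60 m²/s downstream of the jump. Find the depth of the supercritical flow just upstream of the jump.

y₁ = 0.343 m

V₂ = q/y₂ = 3.60/2.61 = 1.38 m/s; Fr₂ = V₂/√(g·y₂) = 0.273.
Applying the sequent-depth relation in reverse, y₁/y₂ = ½[√(1 + 8Fr₂²) − 1] = ½[√1.594 − 1] = 0.131.
y₁ = 0.131 × 2.61 = 0.343 m.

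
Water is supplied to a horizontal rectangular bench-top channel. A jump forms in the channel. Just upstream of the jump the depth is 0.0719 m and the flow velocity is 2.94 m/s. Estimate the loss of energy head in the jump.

Fr₁ = V₁/√(g·y₁) = 2.94/√(9.81×0.0719) = 3.50.
By Bélanger, y₂/y₁ = ½[√(1 + 8Fr₁²) − 1] = ½[√99.04 − 1] = 4.48.
y₂ = 4.48 × 0.0719 = 0.322 m.
Head loss: ΔE = (y₂ − y₁)³/(4y₁y₂) = (0.322 − 0.0719)³/(4×0.0719×0.322) = 0.0156/0.0926 = 0.169 m.

ΔE = 0.169 m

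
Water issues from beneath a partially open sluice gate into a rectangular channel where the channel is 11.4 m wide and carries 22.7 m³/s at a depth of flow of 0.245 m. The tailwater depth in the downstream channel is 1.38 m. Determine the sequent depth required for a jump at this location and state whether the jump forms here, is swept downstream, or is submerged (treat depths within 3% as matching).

y₂ = 1.70 m; the jump is swept downstream

q = Q/b = 22.7/11.4 = 1.99 m²/s; V₁ = q/y₁ = 8.13 m/s. Fr₁ = V₁/√(g·y₁) = 5.24.
Bélanger equation: y₂/y₁ = ½[√(1 + 8Fr₁²) − 1] = ½[√220.9 − 1] = 6.93.
y₂ = 6.93 × 0.245 = 1.70 m.
Tailwater y_tw = 1.38 m: y_tw < y₂, so the jump is swept downstream.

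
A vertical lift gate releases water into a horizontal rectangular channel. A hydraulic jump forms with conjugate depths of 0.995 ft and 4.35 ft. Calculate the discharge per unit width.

For a rectangular channel the momentum equation gives q² = ½·g·y₁·y₂·(y₁ + y₂) = ½×32.2×0.995×4.35×5.34 = 372.
q = √372 = 19.3 ft²/s.

q = 19.3 ft²/s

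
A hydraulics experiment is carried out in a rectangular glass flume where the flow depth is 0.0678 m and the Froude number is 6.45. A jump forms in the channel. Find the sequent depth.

Fr₁ = 6.45 (given).
Sequent-depth ratio: y₂/y₁ = ½[√(1 + 8Fr₁²) − 1] = ½[√333.8 − 1] = 8.64.
y₂ = 8.64 × 0.0678 = 0.585 m.

y₂ = 0.585 m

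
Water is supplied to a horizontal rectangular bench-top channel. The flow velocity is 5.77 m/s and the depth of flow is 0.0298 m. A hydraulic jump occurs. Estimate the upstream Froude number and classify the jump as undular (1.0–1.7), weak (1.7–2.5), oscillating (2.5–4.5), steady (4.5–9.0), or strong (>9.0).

Fr₁ = 10.7; strong jump

Fr₁ = V₁/√(g·y₁) = 5.77/√(9.81×0.0298) = 10.7.
Fr₁ = 10.7 lies in the strong range.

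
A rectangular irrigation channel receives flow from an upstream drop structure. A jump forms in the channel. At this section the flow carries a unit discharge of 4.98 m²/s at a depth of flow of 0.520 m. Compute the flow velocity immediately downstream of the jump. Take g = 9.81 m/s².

V₁ = q/y₁ = 4.98/0.520 = 9.58 m/s. Fr₁ = V₁/√(g·y₁) = 9.58/√(9.81×0.520) = 4.24.
Conjugate-depth relation: y₂/y₁ = ½[√(1 + 8Fr₁²) − 1] = ½[√144.8 − 1] = 5.52.
y₂ = 5.52 × 0.520 = 2.87 m.
V₂ = q/y₂ = 4.98/2.87 = 1.74 m/s.

V₂ = 1.74 m/s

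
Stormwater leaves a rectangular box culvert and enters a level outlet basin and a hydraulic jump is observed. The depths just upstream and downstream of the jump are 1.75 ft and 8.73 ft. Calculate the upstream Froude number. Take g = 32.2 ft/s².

Fr₁ = 3.86

For a rectangular channel the momentum equation gives q² = ½·g·y₁·y₂·(y₁ + y₂) = ½×32.2×1.75×8.73×10.5 = 2578.
q = √2578 = 50.8 ft²/s.
V₁ = q/y₁ = 29.0 ft/s; Fr₁ = V₁/√(g·y₁) = 3.86.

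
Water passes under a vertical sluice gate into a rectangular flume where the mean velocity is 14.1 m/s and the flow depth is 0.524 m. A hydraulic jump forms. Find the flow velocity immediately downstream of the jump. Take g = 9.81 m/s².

V₂ = 1.70 m/s

Fr₁ = V₁/√(g·y₁) = 14.1/√(9.81×0.524) = 6.22.
Sequent-depth ratio: y₂/y₁ = ½[√(1 + 8Fr₁²) − 1] = ½[√310.4 − 1] = 8.31.
y₂ = 8.31 × 0.524 = 4.35 m.
q = V₁·y₁ = 14.1 × 0.524 = 7.39 m²/s.
V₂ = q/y₂ = 7.39/4.35 = 1.70 m/s.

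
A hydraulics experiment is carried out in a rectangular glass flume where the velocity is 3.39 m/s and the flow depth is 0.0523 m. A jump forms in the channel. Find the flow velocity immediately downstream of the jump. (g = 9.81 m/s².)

V₂ = 0.546 m/s

Fr₁ = V₁/√(g·y₁) = 3.39/√(9.81×0.0523) = 4.73.
From the momentum equation for a rectangular channel, y₂/y₁ = ½[√(1 + 8Fr₁²) − 1] = ½[√180.2 − 1] = 6.21.
y₂ = 6.21 × 0.0523 = 0.325 m.
q = V₁·y₁ = 3.39 × 0.0523 = 0.177 m²/s.
V₂ = q/y₂ = 0.177/0.325 = 0.546 m/s.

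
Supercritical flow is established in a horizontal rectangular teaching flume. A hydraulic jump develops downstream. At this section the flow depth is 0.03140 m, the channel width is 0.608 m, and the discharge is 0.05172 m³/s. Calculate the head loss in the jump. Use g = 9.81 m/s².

ΔE = 0.1948 m

q = Q/b = 0.05172/0.608 = 0.08507 m²/s; V₁ = q/y₁ = 2.709 m/s. Fr₁ = V₁/√(g·y₁) = 4.881.
Conjugate-depth relation: y₂/y₁ = ½[√(1 + 8Fr₁²) − 1] = ½[√191.61 − 1] = 6.421.
y₂ = 6.421 × 0.03140 = 0.2016 m.
Head loss: ΔE = (y₂ − y₁)³/(4y₁y₂) = (0.2016 − 0.03140)³/(4×0.03140×0.2016) = 0.004932/0.02532 = 0.1948 m.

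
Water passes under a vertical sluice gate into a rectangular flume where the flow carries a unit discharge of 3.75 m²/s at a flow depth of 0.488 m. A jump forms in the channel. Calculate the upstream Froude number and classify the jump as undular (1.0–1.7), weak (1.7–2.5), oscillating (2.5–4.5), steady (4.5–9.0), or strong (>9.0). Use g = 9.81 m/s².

V₁ = q/y₁ = 3.75/0.488 = 7.68 m/s. Fr₁ = V₁/√(g·y₁) = 7.68/√(9.81×0.488) = 3.51.
Fr₁ = 3.51 lies in the oscillating range.

Fr₁ = 3.51; oscillating jump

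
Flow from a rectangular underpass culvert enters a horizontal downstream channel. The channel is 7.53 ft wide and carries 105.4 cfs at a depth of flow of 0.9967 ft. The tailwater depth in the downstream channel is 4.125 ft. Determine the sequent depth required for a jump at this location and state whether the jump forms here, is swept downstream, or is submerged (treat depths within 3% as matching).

q = Q/b = 105.4/7.53 = 14.00 ft²/s; V₁ = q/y₁ = 14.04 ft/s. Fr₁ = V₁/√(g·y₁) = 2.479.
Sequent-depth ratio: y₂/y₁ = ½[√(1 + 8Fr₁²) − 1] = ½[√50.162 − 1] = 3.041.
y₂ = 3.041 × 0.9967 = 3.031 ft.
Tailwater y_tw = 4.125 ft: y_tw > y₂, so the jump is submerged.

y₂ = 3.031 ft; the jump is submerged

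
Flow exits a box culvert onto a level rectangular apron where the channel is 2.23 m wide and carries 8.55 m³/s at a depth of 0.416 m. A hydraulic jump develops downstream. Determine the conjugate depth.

y₂ = 2.48 m

q = Q/b = 8.55/2.23 = 3.83 m²/s; V₁ = q/y₁ = 9.22 m/s. Fr₁ = V₁/√(g·y₁) = 4.56.
By Bélanger, y₂/y₁ = ½[√(1 + 8Fr₁²) − 1] = ½[√167.5 − 1] = 5.97.
y₂ = 5.97 × 0.416 = 2.48 m.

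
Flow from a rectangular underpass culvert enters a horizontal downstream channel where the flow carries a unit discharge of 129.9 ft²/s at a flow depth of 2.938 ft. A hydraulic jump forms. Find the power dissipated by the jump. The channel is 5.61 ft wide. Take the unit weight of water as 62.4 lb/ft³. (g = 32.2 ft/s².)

P = 1237 hp

V₁ = q/y₁ = 129.9/2.938 = 44.21 ft/s. Fr₁ = V₁/√(g·y₁) = 44.21/√(32.2×2.938) = 4.546.
Bélanger equation: y₂/y₁ = ½[√(1 + 8Fr₁²) − 1] = ½[√166.31 − 1] = 5.948.
y₂ = 5.948 × 2.938 = 17.48 ft.
V₂ = q/y₂ = 129.9/17.48 = 7.433 ft/s. E₁ = y₁ + V₁²/2g = 33.29 ft; E₂ = y₂ + V₂²/2g = 18.33 ft. ΔE = E₁ − E₂ = 14.96 ft.
Q = q·b = 129.9 × 5.61 = 728.7 cfs. P = γ·Q·ΔE/550 = 62.4 × 728.7 × 14.96 / 550 = 1237 hp.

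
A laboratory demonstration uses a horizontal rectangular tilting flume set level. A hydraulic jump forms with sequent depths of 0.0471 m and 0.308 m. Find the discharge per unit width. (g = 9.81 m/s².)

For a rectangular channel the momentum equation gives q² = ½·g·y₁·y₂·(y₁ + y₂) = ½×9.81×0.0471×0.308×0.355 = 0.0253.
q = √0.0253 = 0.159 m²/s.

q = 0.159 m²/s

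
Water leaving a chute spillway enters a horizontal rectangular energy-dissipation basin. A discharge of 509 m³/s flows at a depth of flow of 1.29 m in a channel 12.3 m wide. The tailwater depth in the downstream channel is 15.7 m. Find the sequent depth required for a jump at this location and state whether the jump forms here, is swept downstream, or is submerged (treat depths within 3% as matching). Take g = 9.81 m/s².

q = Q/b = 509/12.3 = 41.4 m²/s; V₁ = q/y₁ = 32.1 m/s. Fr₁ = V₁/√(g·y₁) = 9.02.
Sequent-depth ratio: y₂/y₁ = ½[√(1 + 8Fr₁²) − 1] = ½[√651.5 − 1] = 12.3.
y₂ = 12.3 × 1.29 = 15.8 m.
Tailwater y_tw = 15.7 m: y_tw ≈ y₂, so the jump forms here.

y₂ = 15.8 m; the jump forms here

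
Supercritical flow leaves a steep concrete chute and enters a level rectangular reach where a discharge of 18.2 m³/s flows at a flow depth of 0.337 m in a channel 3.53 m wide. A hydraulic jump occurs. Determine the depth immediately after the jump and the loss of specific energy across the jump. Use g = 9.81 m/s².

y₂ = 3.85 m; ΔE = 8.33 m

q = Q/b = 18.2/3.53 = 5.16 m²/s; V₁ = q/y₁ = 15.3 m/s. Fr₁ = V₁/√(g·y₁) = 8.41.
From the momentum equation for a rectangular channel, y₂/y₁ = ½[√(1 + 8Fr₁²) − 1] = ½[√567.4 − 1] = 11.4.
y₂ = 11.4 × 0.337 = 3.85 m.
V₂ = q/y₂ = 5.16/3.85 = 1.34 m/s. E₁ = y₁ + V₁²/2g = 12.3 m; E₂ = y₂ + V₂²/2g = 3.94 m. ΔE = E₁ − E₂ = 8.33 m.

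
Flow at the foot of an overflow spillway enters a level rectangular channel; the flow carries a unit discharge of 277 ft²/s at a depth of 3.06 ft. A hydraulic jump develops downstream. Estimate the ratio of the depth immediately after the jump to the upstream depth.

y₂/y₁ = 12.4

V₁ = q/y₁ = 277/3.06 = 90.5 ft/s. Fr₁ = V₁/√(g·y₁) = 90.5/√(32.2×3.06) = 9.12.
Sequent-depth ratio: y₂/y₁ = ½[√(1 + 8Fr₁²) − 1] = ½[√666.3 − 1] = 12.4.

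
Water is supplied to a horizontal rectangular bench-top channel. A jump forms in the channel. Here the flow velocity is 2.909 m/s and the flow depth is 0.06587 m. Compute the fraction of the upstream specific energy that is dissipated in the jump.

ΔE/E₁ = 0.345 (34.5%)

Fr₁ = V₁/√(g·y₁) = 2.909/√(9.81×0.06587) = 3.619.
Conjugate-depth relation: y₂/y₁ = ½[√(1 + 8Fr₁²) − 1] = ½[√105.77 − 1] = 4.642.
y₂ = 4.642 × 0.06587 = 0.3058 m.
E₁ = y₁ + V₁²/2g = 0.4972 m. ΔE = (y₂ − y₁)³/(4y₁y₂) = 0.1714 m. ΔE/E₁ = 0.1714/0.4972 = 0.345.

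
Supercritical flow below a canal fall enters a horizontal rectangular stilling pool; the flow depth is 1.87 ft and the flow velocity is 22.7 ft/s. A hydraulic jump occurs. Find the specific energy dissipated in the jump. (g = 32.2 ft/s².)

Fr₁ = V₁/√(g·y₁) = 22.7/√(32.2×1.87) = 2.93.
From the momentum equation for a rectangular channel, y₂/y₁ = ½[√(1 + 8Fr₁²) − 1] = ½[√69.46 − 1] = 3.67.
y₂ = 3.67 × 1.87 = 6.86 ft.
q = V₁·y₁ = 22.7 × 1.87 = 42.4 ft²/s. V₂ = q/y₂ = 42.4/6.86 = 6.19 ft/s. E₁ = y₁ + V₁²/2g = 9.87 ft; E₂ = y₂ + V₂²/2g = 7.45 ft. ΔE = E₁ − E₂ = 2.42 ft.

ΔE = 2.42 ft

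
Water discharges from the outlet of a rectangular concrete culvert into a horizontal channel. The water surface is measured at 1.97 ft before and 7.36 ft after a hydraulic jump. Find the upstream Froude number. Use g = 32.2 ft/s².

For a rectangular channel the momentum equation gives q² = ½·g·y₁·y₂·(y₁ + y₂) = ½×32.2×1.97×7.36×9.33 = 2178.
q = √2178 = 46.7 ft²/s.
V₁ = q/y₁ = 23.7 ft/s; Fr₁ = V₁/√(g·y₁) = 2.97.

Fr₁ = 2.97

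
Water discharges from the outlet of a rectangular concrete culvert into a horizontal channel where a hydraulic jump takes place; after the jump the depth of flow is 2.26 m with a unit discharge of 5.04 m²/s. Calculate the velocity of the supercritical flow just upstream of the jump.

V₂ = q/y₂ = 5.04/2.26 = 2.23 m/s; Fr₂ = V₂/√(g·y₂) = 0.474.
Since the conjugate-depth ratio holds either way, y₁/y₂ = ½[√(1 + 8Fr₂²) − 1] = ½[√2.795 − 1] = 0.336.
y₁ = 0.336 × 2.26 = 0.759 m.
V₁ = q/y₁ = 5.04/0.759 = 6.64 m/s.

V₁ = 6.64 m/s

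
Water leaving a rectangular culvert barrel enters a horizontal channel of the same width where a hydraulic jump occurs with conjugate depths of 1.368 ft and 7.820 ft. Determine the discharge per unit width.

For a rectangular channel the momentum equation gives q² = ½·g·y₁·y₂·(y₁ + y₂) = ½×32.2×1.368×7.820×9.188 = 1582.
q = √1582 = 39.78 ft²/s.

q = 39.78 ft²/s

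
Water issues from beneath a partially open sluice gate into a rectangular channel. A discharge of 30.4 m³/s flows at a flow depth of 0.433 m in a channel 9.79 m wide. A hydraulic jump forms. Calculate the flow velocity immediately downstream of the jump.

q = Q/b = 30.4/9.79 = 3.11 m²/s; V₁ = q/y₁ = 7.17 m/s. Fr₁ = V₁/√(g·y₁) = 3.48.
From the momentum equation for a rectangular channel, y₂/y₁ = ½[√(1 + 8Fr₁²) − 1] = ½[√97.86 − 1] = 4.45.
y₂ = 4.45 × 0.433 = 1.93 m.
V₂ = q/y₂ = 3.11/1.93 = 1.61 m/s.

V₂ = 1.61 m/s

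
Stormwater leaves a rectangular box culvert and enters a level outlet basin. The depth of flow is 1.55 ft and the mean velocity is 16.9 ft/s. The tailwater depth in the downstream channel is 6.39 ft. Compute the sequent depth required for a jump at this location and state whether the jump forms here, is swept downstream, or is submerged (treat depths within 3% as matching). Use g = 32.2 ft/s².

Fr₁ = V₁/√(g·y₁) = 16.9/√(32.2×1.55) = 2.39.
From the momentum equation for a rectangular channel, y₂/y₁ = ½[√(1 + 8Fr₁²) − 1] = ½[√46.78 − 1] = 2.92.
y₂ = 2.92 × 1.55 = 4.53 ft.
Tailwater y_tw = 6.39 ft: y_tw > y₂, so the jump is submerged.

y₂ = 4.53 ft; the jump is submerged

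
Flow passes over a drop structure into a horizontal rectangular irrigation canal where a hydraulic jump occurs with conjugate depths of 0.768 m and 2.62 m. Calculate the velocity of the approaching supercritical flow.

V₁ = 7.53 m/s

For a rectangular channel the momentum equation gives q² = ½·g·y₁·y₂·(y₁ + y₂) = ½×9.81×0.768×2.62×3.39 = 33.4.
q = √33.4 = 5.78 m²/s.
V₁ = q/y₁ = 5.78/0.768 = 7.53 m/s.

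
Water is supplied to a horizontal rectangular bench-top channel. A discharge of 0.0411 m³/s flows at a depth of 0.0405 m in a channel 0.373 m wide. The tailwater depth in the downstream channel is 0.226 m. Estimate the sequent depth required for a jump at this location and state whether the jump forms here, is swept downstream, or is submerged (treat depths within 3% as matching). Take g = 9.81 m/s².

y₂ = 0.228 m; the jump forms here

q = Q/b = 0.0411/0.373 = 0.110 m²/s; V₁ = q/y₁ = 2.72 m/s. Fr₁ = V₁/√(g·y₁) = 4.32.
By Bélanger, y₂/y₁ = ½[√(1 + 8Fr₁²) − 1] = ½[√150.0 − 1] = 5.62.
y₂ = 5.62 × 0.0405 = 0.228 m.
Tailwater y_tw = 0.226 m: y_tw ≈ y₂, so the jump forms here.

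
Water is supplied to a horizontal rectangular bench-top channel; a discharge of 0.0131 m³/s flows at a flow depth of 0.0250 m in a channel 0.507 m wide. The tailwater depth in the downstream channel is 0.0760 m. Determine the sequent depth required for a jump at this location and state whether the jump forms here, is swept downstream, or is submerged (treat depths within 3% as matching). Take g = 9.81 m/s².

q = Q/b = 0.0131/0.507 = 0.0258 m²/s; V₁ = q/y₁ = 1.03 m/s. Fr₁ = V₁/√(g·y₁) = 2.09.
Conjugate-depth relation: y₂/y₁ = ½[√(1 + 8Fr₁²) − 1] = ½[√35.84 − 1] = 2.49.
y₂ = 2.49 × 0.0250 = 0.0623 m.
Tailwater y_tw = 0.0760 m: y_tw > y₂, so the jump is submerged.

y₂ = 0.0623 m; the jump is submerged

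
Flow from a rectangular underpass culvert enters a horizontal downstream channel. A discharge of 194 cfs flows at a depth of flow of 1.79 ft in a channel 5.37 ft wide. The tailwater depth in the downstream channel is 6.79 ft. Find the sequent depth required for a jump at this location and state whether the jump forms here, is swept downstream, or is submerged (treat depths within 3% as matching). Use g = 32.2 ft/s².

y₂ = 5.89 ft; the jump is submerged

q = Q/b = 194/5.37 = 36.1 ft²/s; V₁ = q/y₁ = 20.2 ft/s. Fr₁ = V₁/√(g·y₁) = 2.66.
By Bélanger, y₂/y₁ = ½[√(1 + 8Fr₁²) − 1] = ½[√57.54 − 1] = 3.29.
y₂ = 3.29 × 1.79 = 5.89 ft.
Tailwater y_tw = 6.79 ft: y_tw > y₂, so the jump is submerged.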